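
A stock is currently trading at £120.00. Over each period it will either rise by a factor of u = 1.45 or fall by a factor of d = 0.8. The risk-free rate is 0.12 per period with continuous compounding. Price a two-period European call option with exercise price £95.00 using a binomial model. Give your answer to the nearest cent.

Risk-neutral probability p = (e^0.12 − 0.8)/(1.45 − 0.8) = 0.3275/0.6500 = 0.5038
Terminal stock prices: S_uu = 252.3, S_ud = 139.2, S_dd = 76.8
Terminal payoffs (S − K): max(157.3, 0) = 157.3, max(44.2, 0) = 44.2, max(-18.2, 0) = 0
Node u (S = 174): V_u = e^(−0.12)·[0.5038·157.3000 + 0.4962·44.2000] = 89.7426
Node d (S = 96): V_d = e^(−0.12)·[0.5038·44.2000 + 0.4962·0.0000] = 19.7515
Node 0 (S = 120): V_0 = e^(−0.12)·[0.5038·89.7426 + 0.4962·19.7515] = 48.7947

£48.79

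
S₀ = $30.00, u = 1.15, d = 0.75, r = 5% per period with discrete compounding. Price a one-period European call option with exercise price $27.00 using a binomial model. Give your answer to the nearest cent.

$5.36

Risk-neutral probability p = (1 + 0.05 − 0.75)/(1.15 − 0.75) = 0.3000/0.4000 = 0.7500
Terminal stock prices: S_u = 34.5, S_d = 22.5
Terminal payoffs (S − K): max(7.5, 0) = 7.5, max(-4.5, 0) = 0
Node 0 (S = 30): V_0 = 1/1.05·[0.7500·7.5000 + 0.2500·0.0000] = 5.3571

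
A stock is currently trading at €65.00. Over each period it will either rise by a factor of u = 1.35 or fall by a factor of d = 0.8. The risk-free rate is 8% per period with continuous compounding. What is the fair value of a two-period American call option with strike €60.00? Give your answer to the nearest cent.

Risk-neutral probability p = (e^0.08 − 0.8)/(1.35 − 0.8) = 0.2833/0.5500 = 0.5151
Terminal stock prices: S_uu = 118.5, S_ud = 70.2, S_dd = 41.6
Terminal payoffs (S − K): max(58.46, 0) = 58.46, max(10.2, 0) = 10.2, max(-18.4, 0) = 0
Node u (S = 87.75): continuation = e^(−0.08)·[0.5151·58.4625 + 0.4849·10.2000] = 32.3630; exercise value = 27.7500 ≤ continuation, so V_u = 32.3630
Node d (S = 52): continuation = e^(−0.08)·[0.5151·10.2000 + 0.4849·0.0000] = 4.8498; exercise value = 0.0000 ≤ continuation, so V_d = 4.8498
Node 0 (S = 65): continuation = e^(−0.08)·[0.5151·32.3630 + 0.4849·4.8498] = 17.5585; exercise value = 5.0000 ≤ continuation, so V_0 = 17.5585

€17.56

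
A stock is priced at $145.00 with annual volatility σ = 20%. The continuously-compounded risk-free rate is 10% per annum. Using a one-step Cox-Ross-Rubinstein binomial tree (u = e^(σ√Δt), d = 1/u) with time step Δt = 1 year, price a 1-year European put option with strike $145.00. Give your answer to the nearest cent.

CRR parameters: u = e^(σ√Δt) = e^(0.2·√1) = 1.2214, d = 1/u = 0.8187
Per-period rate: rΔt = 0.1·1 = 0.1, so R = e^0.1 = 1.1052
Risk-neutral probability p = (e^0.1 − 0.8187)/(1.2214 − 0.8187) = 0.2864/0.4027 = 0.7113
Terminal stock prices: S_u = 177.1, S_d = 118.7
Terminal payoffs (K − S): max(-32.1, 0) = 0, max(26.28, 0) = 26.28
Node 0 (S = 145): V_0 = e^(−0.1)·[0.7113·0.0000 + 0.2887·26.2840] = 6.8649

$6.86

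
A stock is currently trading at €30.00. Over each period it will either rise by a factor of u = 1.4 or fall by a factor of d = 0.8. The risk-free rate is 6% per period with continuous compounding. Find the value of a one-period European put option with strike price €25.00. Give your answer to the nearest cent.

Risk-neutral probability p = (e^0.06 − 0.8)/(1.4 − 0.8) = 0.2618/0.6000 = 0.4364
Terminal stock prices: S_u = 42, S_d = 24
Terminal payoffs (K − S): max(-17, 0) = 0, max(1, 0) = 1
Node 0 (S = 30): V_0 = e^(−0.06)·[0.4364·0.0000 + 0.5636·1.0000] = 0.5308

€0.53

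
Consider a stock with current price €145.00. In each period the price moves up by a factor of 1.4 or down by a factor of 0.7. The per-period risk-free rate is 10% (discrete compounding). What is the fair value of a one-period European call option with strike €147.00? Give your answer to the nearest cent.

Risk-neutral probability p = (1 + 0.1 − 0.7)/(1.4 − 0.7) = 0.4000/0.7000 = 0.5714
Terminal stock prices: S_u = 203, S_d = 101.5
Terminal payoffs (S − K): max(56, 0) = 56, max(-45.5, 0) = 0
Node 0 (S = 145): V_0 = 1/1.1·[0.5714·56.0000 + 0.4286·0.0000] = 29.0909

€29.09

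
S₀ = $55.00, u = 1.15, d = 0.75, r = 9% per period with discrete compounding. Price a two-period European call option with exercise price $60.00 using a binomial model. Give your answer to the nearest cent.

$7.75

Risk-neutral probability p = (1 + 0.09 − 0.75)/(1.15 − 0.75) = 0.3400/0.4000 = 0.8500
Terminal stock prices: S_uu = 72.74, S_ud = 47.44, S_dd = 30.94
Terminal payoffs (S − K): max(12.74, 0) = 12.74, max(-12.56, 0) = 0, max(-29.06, 0) = 0
Node u (S = 63.25): V_u = 1/1.09·[0.8500·12.7375 + 0.1500·0.0000] = 9.9329
Node d (S = 41.25): V_d = 1/1.09·[0.8500·0.0000 + 0.1500·0.0000] = 0.0000
Node 0 (S = 55): V_0 = 1/1.09·[0.8500·9.9329 + 0.1500·0.0000] = 7.7458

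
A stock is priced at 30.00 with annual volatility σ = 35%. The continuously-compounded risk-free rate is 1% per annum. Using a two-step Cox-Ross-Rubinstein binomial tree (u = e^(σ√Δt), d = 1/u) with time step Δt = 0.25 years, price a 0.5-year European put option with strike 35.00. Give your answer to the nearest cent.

CRR parameters: u = e^(σ√Δt) = e^(0.35·√0.25) = 1.1912, d = 1/u = 0.8395
Per-period rate: rΔt = 0.01·0.25 = 0.0025, so R = e^0.0025 = 1.0025
Risk-neutral probability p = (e^0.0025 − 0.8395)/(1.1912 − 0.8395) = 0.1630/0.3518 = 0.4635
Terminal stock prices: S_uu = 42.57, S_ud = 30, S_dd = 21.14
Terminal payoffs (K − S): max(-7.572, 0) = 0, max(5, 0) = 5, max(13.86, 0) = 13.86
Node u (S = 35.74): V_u = e^(−0.0025)·[0.4635·0.0000 + 0.5365·5.0000] = 2.6759
Node d (S = 25.18): V_d = e^(−0.0025)·[0.4635·5.0000 + 0.5365·13.8594] = 9.7289
Node 0 (S = 30): V_0 = e^(−0.0025)·[0.4635·2.6759 + 0.5365·9.7289] = 6.4439

6.44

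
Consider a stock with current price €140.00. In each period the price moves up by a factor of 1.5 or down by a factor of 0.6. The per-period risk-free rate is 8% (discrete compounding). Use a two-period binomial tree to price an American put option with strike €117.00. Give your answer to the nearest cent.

€14.26

Risk-neutral probability p = (1 + 0.08 − 0.6)/(1.5 − 0.6) = 0.4800/0.9000 = 0.5333
Terminal stock prices: S_uu = 315, S_ud = 126, S_dd = 50.4
Terminal payoffs (K − S): max(-198, 0) = 0, max(-9, 0) = 0, max(66.6, 0) = 66.6
Node u (S = 210): continuation = 1/1.08·[0.5333·0.0000 + 0.4667·0.0000] = 0.0000; exercise value = 0.0000 ≤ continuation, so V_u = 0.0000
Node d (S = 84): continuation = 1/1.08·[0.5333·0.0000 + 0.4667·66.6000] = 28.7778; exercise value = 33.0000 > continuation, so V_d = 33.0000 (exercise)
Node 0 (S = 140): continuation = 1/1.08·[0.5333·0.0000 + 0.4667·33.0000] = 14.2593; exercise value = 0.0000 ≤ continuation, so V_0 = 14.2593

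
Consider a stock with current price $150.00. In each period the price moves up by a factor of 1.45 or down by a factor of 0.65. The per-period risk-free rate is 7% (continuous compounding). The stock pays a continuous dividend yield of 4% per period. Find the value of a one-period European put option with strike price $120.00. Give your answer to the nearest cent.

$11.00

Per-period risk-free factor R = e^0.07 = 1.0725; dividend-adjusted growth = e^(0.07−0.04) = 1.0305.
Risk-neutral probability p = (1.0305 − 0.65)/(1.45 − 0.65) = 0.3805/0.8000 = 0.4756
Terminal stock prices: S_u = 217.5, S_d = 97.5
Terminal payoffs (K − S): max(-97.5, 0) = 0, max(22.5, 0) = 22.5
Node 0 (S = 150): V_0 = e^(−0.07)·[0.4756·0.0000 + 0.5244·22.5000] = 11.0020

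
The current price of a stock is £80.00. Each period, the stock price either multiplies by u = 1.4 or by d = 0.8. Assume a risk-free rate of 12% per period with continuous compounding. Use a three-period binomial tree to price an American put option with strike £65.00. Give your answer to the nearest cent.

£2.24

Risk-neutral probability p = (e^0.12 − 0.8)/(1.4 − 0.8) = 0.3275/0.6000 = 0.5458
Terminal stock prices: S_uuu = 219.5, S_uud = 125.4, S_udd = 71.68, S_ddd = 40.96
Terminal payoffs (K − S): max(-154.5, 0) = 0, max(-60.44, 0) = 0, max(-6.68, 0) = 0, max(24.04, 0) = 24.04
Node uu (S = 156.8): continuation = e^(−0.12)·[0.5458·0.0000 + 0.4542·0.0000] = 0.0000; exercise value = 0.0000 ≤ continuation, so V_uu = 0.0000
Node ud (S = 89.6): continuation = e^(−0.12)·[0.5458·0.0000 + 0.4542·0.0000] = 0.0000; exercise value = 0.0000 ≤ continuation, so V_ud = 0.0000
Node dd (S = 51.2): continuation = e^(−0.12)·[0.5458·0.0000 + 0.4542·24.0400] = 9.6837; exercise value = 13.8000 > continuation, so V_dd = 13.8000 (exercise)
Node u (S = 112): continuation = e^(−0.12)·[0.5458·0.0000 + 0.4542·0.0000] = 0.0000; exercise value = 0.0000 ≤ continuation, so V_u = 0.0000
Node d (S = 64): continuation = e^(−0.12)·[0.5458·0.0000 + 0.4542·13.8000] = 5.5588; exercise value = 1.0000 ≤ continuation, so V_d = 5.5588
Node 0 (S = 80): continuation = e^(−0.12)·[0.5458·0.0000 + 0.4542·5.5588] = 2.2392; exercise value = 0.0000 ≤ continuation, so V_0 = 2.2392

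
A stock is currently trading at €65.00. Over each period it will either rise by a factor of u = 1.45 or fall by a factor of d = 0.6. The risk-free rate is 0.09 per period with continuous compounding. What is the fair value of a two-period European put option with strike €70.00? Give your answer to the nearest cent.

Risk-neutral probability p = (e^0.09 − 0.6)/(1.45 − 0.6) = 0.4942/0.8500 = 0.5814
Terminal stock prices: S_uu = 136.7, S_ud = 56.55, S_dd = 23.4
Terminal payoffs (K − S): max(-66.66, 0) = 0, max(13.45, 0) = 13.45, max(46.6, 0) = 46.6
Node u (S = 94.25): V_u = e^(−0.09)·[0.5814·0.0000 + 0.4186·13.4500] = 5.1458
Node d (S = 39): V_d = e^(−0.09)·[0.5814·13.4500 + 0.4186·46.6000] = 24.9752
Node 0 (S = 65): V_0 = e^(−0.09)·[0.5814·5.1458 + 0.4186·24.9752] = 12.2894

€12.29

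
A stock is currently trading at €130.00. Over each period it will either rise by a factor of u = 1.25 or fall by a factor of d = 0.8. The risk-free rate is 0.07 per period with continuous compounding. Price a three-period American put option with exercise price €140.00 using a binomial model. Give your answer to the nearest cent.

€15.99

Risk-neutral probability p = (e^0.07 − 0.8)/(1.25 − 0.8) = 0.2725/0.4500 = 0.6056
Terminal stock prices: S_uuu = 253.9, S_uud = 162.5, S_udd = 104, S_ddd = 66.56
Terminal payoffs (K − S): max(-113.9, 0) = 0, max(-22.5, 0) = 0, max(36, 0) = 36, max(73.44, 0) = 73.44
Node uu (S = 203.1): continuation = e^(−0.07)·[0.6056·0.0000 + 0.3944·0.0000] = 0.0000; exercise value = 0.0000 ≤ continuation, so V_uu = 0.0000
Node ud (S = 130): continuation = e^(−0.07)·[0.6056·0.0000 + 0.3944·36.0000] = 13.2394; exercise value = 10.0000 ≤ continuation, so V_ud = 13.2394
Node dd (S = 83.2): continuation = e^(−0.07)·[0.6056·36.0000 + 0.3944·73.4400] = 47.3351; exercise value = 56.8000 > continuation, so V_dd = 56.8000 (exercise)
Node u (S = 162.5): continuation = e^(−0.07)·[0.6056·0.0000 + 0.3944·13.2394] = 4.8689; exercise value = 0.0000 ≤ continuation, so V_u = 4.8689
Node d (S = 104): continuation = e^(−0.07)·[0.6056·13.2394 + 0.3944·56.8000] = 28.3642; exercise value = 36.0000 > continuation, so V_d = 36.0000 (exercise)
Node 0 (S = 130): continuation = e^(−0.07)·[0.6056·4.8689 + 0.3944·36.0000] = 15.9885; exercise value = 10.0000 ≤ continuation, so V_0 = 15.9885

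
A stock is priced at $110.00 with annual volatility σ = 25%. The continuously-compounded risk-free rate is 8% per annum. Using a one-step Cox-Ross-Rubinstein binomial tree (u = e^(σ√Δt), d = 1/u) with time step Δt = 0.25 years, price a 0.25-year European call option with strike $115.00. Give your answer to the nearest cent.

CRR parameters: u = e^(σ√Δt) = e^(0.25·√0.25) = 1.1331, d = 1/u = 0.8825
Per-period rate: rΔt = 0.08·0.25 = 0.02, so R = e^0.02 = 1.0202
Risk-neutral probability p = (e^0.02 − 0.8825)/(1.1331 − 0.8825) = 0.1377/0.2507 = 0.5494
Terminal stock prices: S_u = 124.6, S_d = 97.07
Terminal payoffs (S − K): max(9.646, 0) = 9.646, max(-17.93, 0) = 0
Node 0 (S = 110): V_0 = e^(−0.02)·[0.5494·9.6463 + 0.4506·0.0000] = 5.1946

$5.19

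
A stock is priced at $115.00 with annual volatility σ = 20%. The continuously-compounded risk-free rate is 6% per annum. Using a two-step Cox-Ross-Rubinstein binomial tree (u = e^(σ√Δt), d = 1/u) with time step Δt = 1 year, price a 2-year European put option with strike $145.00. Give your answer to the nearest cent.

$22.19

CRR parameters: u = e^(σ√Δt) = e^(0.2·√1) = 1.2214, d = 1/u = 0.8187
Per-period rate: rΔt = 0.06·1 = 0.06, so R = e^0.06 = 1.0618
Risk-neutral probability p = (e^0.06 − 0.8187)/(1.2214 − 0.8187) = 0.2431/0.4027 = 0.6037
Terminal stock prices: S_uu = 171.6, S_ud = 115, S_dd = 77.09
Terminal payoffs (K − S): max(-26.56, 0) = 0, max(30, 0) = 30, max(67.91, 0) = 67.91
Node u (S = 140.5): V_u = e^(−0.06)·[0.6037·0.0000 + 0.3963·30.0000] = 11.1957
Node d (S = 94.15): V_d = e^(−0.06)·[0.6037·30.0000 + 0.3963·67.9132] = 42.4018
Node 0 (S = 115): V_0 = e^(−0.06)·[0.6037·11.1957 + 0.3963·42.4018] = 22.1896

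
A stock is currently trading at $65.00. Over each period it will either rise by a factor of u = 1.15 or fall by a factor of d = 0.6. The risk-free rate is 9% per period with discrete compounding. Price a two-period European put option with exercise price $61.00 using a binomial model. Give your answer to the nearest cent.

$3.02

Risk-neutral probability p = (1 + 0.09 − 0.6)/(1.15 − 0.6) = 0.4900/0.5500 = 0.8909
Terminal stock prices: S_uu = 85.96, S_ud = 44.85, S_dd = 23.4
Terminal payoffs (K − S): max(-24.96, 0) = 0, max(16.15, 0) = 16.15, max(37.6, 0) = 37.6
Node u (S = 74.75): V_u = 1/1.09·[0.8909·0.0000 + 0.1091·16.1500] = 1.6163
Node d (S = 39): V_d = 1/1.09·[0.8909·16.1500 + 0.1091·37.6000] = 16.9633
Node 0 (S = 65): V_0 = 1/1.09·[0.8909·1.6163 + 0.1091·16.9633] = 3.0189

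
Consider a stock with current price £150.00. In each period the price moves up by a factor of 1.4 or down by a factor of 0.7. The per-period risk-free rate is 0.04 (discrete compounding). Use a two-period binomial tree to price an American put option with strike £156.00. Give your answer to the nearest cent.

£27.30

Risk-neutral probability p = (1 + 0.04 − 0.7)/(1.4 − 0.7) = 0.3400/0.7000 = 0.4857
Terminal stock prices: S_uu = 294, S_ud = 147, S_dd = 73.5
Terminal payoffs (K − S): max(-138, 0) = 0, max(9, 0) = 9, max(82.5, 0) = 82.5
Node u (S = 210): continuation = 1/1.04·[0.4857·0.0000 + 0.5143·9.0000] = 4.4505; exercise value = 0.0000 ≤ continuation, so V_u = 4.4505
Node d (S = 105): continuation = 1/1.04·[0.4857·9.0000 + 0.5143·82.5000] = 45.0000; exercise value = 51.0000 > continuation, so V_d = 51.0000 (exercise)
Node 0 (S = 150): continuation = 1/1.04·[0.4857·4.4505 + 0.5143·51.0000] = 27.2983; exercise value = 6.0000 ≤ continuation, so V_0 = 27.2983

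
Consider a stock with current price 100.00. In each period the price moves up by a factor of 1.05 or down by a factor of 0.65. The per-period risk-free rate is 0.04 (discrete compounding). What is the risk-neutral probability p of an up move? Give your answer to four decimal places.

p = 0.9750

Risk-neutral probability p = (1 + 0.04 − 0.65)/(1.05 − 0.65) = 0.3900/0.4000 = 0.9750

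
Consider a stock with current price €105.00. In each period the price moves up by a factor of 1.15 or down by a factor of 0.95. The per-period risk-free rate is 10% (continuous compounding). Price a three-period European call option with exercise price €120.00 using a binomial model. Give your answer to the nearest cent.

Risk-neutral probability p = (e^0.1 − 0.95)/(1.15 − 0.95) = 0.1552/0.2000 = 0.7759
Terminal stock prices: S_uuu = 159.7, S_uud = 131.9, S_udd = 109, S_ddd = 90.02
Terminal payoffs (S − K): max(39.69, 0) = 39.69, max(11.92, 0) = 11.92, max(-11.02, 0) = 0, max(-29.98, 0) = 0
Node uu (S = 138.9): V_uu = e^(−0.1)·[0.7759·39.6919 + 0.2241·11.9194] = 30.2820
Node ud (S = 114.7): V_ud = e^(−0.1)·[0.7759·11.9194 + 0.2241·0.0000] = 8.3677
Node dd (S = 94.76): V_dd = e^(−0.1)·[0.7759·0.0000 + 0.2241·0.0000] = 0.0000
Node u (S = 120.7): V_u = e^(−0.1)·[0.7759·30.2820 + 0.2241·8.3677] = 22.9557
Node d (S = 99.75): V_d = e^(−0.1)·[0.7759·8.3677 + 0.2241·0.0000] = 5.8743
Node 0 (S = 105): V_0 = e^(−0.1)·[0.7759·22.9557 + 0.2241·5.8743] = 17.3068

€17.31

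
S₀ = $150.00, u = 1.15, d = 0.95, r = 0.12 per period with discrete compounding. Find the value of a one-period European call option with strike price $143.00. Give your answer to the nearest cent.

Risk-neutral probability p = (1 + 0.12 − 0.95)/(1.15 − 0.95) = 0.1700/0.2000 = 0.8500
Terminal stock prices: S_u = 172.5, S_d = 142.5
Terminal payoffs (S − K): max(29.5, 0) = 29.5, max(-0.5, 0) = 0
Node 0 (S = 150): V_0 = 1/1.12·[0.8500·29.5000 + 0.1500·0.0000] = 22.3884

$22.39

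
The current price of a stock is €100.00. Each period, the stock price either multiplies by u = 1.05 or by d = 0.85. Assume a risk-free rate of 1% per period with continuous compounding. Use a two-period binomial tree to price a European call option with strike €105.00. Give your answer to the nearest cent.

€3.30

Risk-neutral probability p = (e^0.01 − 0.85)/(1.05 − 0.85) = 0.1601/0.2000 = 0.8003
Terminal stock prices: S_uu = 110.2, S_ud = 89.25, S_dd = 72.25
Terminal payoffs (S − K): max(5.25, 0) = 5.25, max(-15.75, 0) = 0, max(-32.75, 0) = 0
Node u (S = 105): V_u = e^(−0.01)·[0.8003·5.2500 + 0.1997·0.0000] = 4.1595
Node d (S = 85): V_d = e^(−0.01)·[0.8003·0.0000 + 0.1997·0.0000] = 0.0000
Node 0 (S = 100): V_0 = e^(−0.01)·[0.8003·4.1595 + 0.1997·0.0000] = 3.2955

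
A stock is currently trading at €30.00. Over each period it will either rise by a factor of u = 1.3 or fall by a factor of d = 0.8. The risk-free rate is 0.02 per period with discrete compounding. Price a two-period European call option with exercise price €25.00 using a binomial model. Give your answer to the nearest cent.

€7.72

Risk-neutral probability p = (1 + 0.02 − 0.8)/(1.3 − 0.8) = 0.2200/0.5000 = 0.4400
Terminal stock prices: S_uu = 50.7, S_ud = 31.2, S_dd = 19.2
Terminal payoffs (S − K): max(25.7, 0) = 25.7, max(6.2, 0) = 6.2, max(-5.8, 0) = 0
Node u (S = 39): V_u = 1/1.02·[0.4400·25.7000 + 0.5600·6.2000] = 14.4902
Node d (S = 24): V_d = 1/1.02·[0.4400·6.2000 + 0.5600·0.0000] = 2.6745
Node 0 (S = 30): V_0 = 1/1.02·[0.4400·14.4902 + 0.5600·2.6745] = 7.7190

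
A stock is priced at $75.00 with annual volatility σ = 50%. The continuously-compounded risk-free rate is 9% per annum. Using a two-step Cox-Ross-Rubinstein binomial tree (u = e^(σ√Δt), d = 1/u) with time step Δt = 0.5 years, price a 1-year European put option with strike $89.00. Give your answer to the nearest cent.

CRR parameters: u = e^(σ√Δt) = e^(0.5·√0.5) = 1.4241, d = 1/u = 0.7022
Per-period rate: rΔt = 0.09·0.5 = 0.045, so R = e^0.045 = 1.0460
Risk-neutral probability p = (e^0.045 − 0.7022)/(1.4241 − 0.7022) = 0.3438/0.7219 = 0.4763
Terminal stock prices: S_uu = 152.1, S_ud = 75, S_dd = 36.98
Terminal payoffs (K − S): max(-63.11, 0) = 0, max(14, 0) = 14, max(52.02, 0) = 52.02
Node u (S = 106.8): V_u = e^(−0.045)·[0.4763·0.0000 + 0.5237·14.0000] = 7.0095
Node d (S = 52.66): V_d = e^(−0.045)·[0.4763·14.0000 + 0.5237·52.0198] = 32.4196
Node 0 (S = 75): V_0 = e^(−0.045)·[0.4763·7.0095 + 0.5237·32.4196] = 19.4233

$19.42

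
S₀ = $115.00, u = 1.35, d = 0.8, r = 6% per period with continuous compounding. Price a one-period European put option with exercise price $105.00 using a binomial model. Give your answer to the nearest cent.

Risk-neutral probability p = (e^0.06 − 0.8)/(1.35 − 0.8) = 0.2618/0.5500 = 0.4761
Terminal stock prices: S_u = 155.2, S_d = 92
Terminal payoffs (K − S): max(-50.25, 0) = 0, max(13, 0) = 13
Node 0 (S = 115): V_0 = e^(−0.06)·[0.4761·0.0000 + 0.5239·13.0000] = 6.4145

$6.41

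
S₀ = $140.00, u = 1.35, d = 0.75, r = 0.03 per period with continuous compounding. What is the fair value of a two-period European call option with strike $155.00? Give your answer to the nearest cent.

$20.61

Risk-neutral probability p = (e^0.03 − 0.75)/(1.35 − 0.75) = 0.2805/0.6000 = 0.4674
Terminal stock prices: S_uu = 255.2, S_ud = 141.8, S_dd = 78.75
Terminal payoffs (S − K): max(100.2, 0) = 100.2, max(-13.25, 0) = 0, max(-76.25, 0) = 0
Node u (S = 189): V_u = e^(−0.03)·[0.4674·100.1500 + 0.5326·0.0000] = 45.4290
Node d (S = 105): V_d = e^(−0.03)·[0.4674·0.0000 + 0.5326·0.0000] = 0.0000
Node 0 (S = 140): V_0 = e^(−0.03)·[0.4674·45.4290 + 0.5326·0.0000] = 20.6070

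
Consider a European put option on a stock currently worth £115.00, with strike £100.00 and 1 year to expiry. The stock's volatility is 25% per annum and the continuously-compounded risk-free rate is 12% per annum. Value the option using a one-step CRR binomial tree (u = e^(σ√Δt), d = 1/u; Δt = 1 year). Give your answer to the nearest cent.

CRR parameters: u = e^(σ√Δt) = e^(0.25·√1) = 1.2840, d = 1/u = 0.7788
Per-period rate: rΔt = 0.12·1 = 0.12, so R = e^0.12 = 1.1275
Risk-neutral probability p = (e^0.12 − 0.7788)/(1.2840 − 0.7788) = 0.3487/0.5052 = 0.6902
Terminal stock prices: S_u = 147.7, S_d = 89.56
Terminal payoffs (K − S): max(-47.66, 0) = 0, max(10.44, 0) = 10.44
Node 0 (S = 115): V_0 = e^(−0.12)·[0.6902·0.0000 + 0.3098·10.4379] = 2.8682

£2.87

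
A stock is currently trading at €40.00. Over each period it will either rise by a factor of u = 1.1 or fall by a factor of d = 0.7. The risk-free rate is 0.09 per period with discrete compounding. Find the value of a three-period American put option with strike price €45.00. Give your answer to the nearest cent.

Risk-neutral probability p = (1 + 0.09 − 0.7)/(1.1 − 0.7) = 0.3900/0.4000 = 0.9750
Terminal stock prices: S_uuu = 53.24, S_uud = 33.88, S_udd = 21.56, S_ddd = 13.72
Terminal payoffs (K − S): max(-8.24, 0) = 0, max(11.12, 0) = 11.12, max(23.44, 0) = 23.44, max(31.28, 0) = 31.28
Node uu (S = 48.4): continuation = 1/1.09·[0.9750·0.0000 + 0.0250·11.1200] = 0.2550; exercise value = 0.0000 ≤ continuation, so V_uu = 0.2550
Node ud (S = 30.8): continuation = 1/1.09·[0.9750·11.1200 + 0.0250·23.4400] = 10.4844; exercise value = 14.2000 > continuation, so V_ud = 14.2000 (exercise)
Node dd (S = 19.6): continuation = 1/1.09·[0.9750·23.4400 + 0.0250·31.2800] = 21.6844; exercise value = 25.4000 > continuation, so V_dd = 25.4000 (exercise)
Node u (S = 44): continuation = 1/1.09·[0.9750·0.2550 + 0.0250·14.2000] = 0.5538; exercise value = 1.0000 > continuation, so V_u = 1.0000 (exercise)
Node d (S = 28): continuation = 1/1.09·[0.9750·14.2000 + 0.0250·25.4000] = 13.2844; exercise value = 17.0000 > continuation, so V_d = 17.0000 (exercise)
Node 0 (S = 40): continuation = 1/1.09·[0.9750·1.0000 + 0.0250·17.0000] = 1.2844; exercise value = 5.0000 > continuation, so V_0 = 5.0000 (exercise)

€5.00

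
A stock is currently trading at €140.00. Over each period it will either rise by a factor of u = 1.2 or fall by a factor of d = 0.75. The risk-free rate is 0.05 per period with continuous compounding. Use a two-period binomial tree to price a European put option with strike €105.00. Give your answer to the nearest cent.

€2.59

Risk-neutral probability p = (e^0.05 − 0.75)/(1.2 − 0.75) = 0.3013/0.4500 = 0.6695
Terminal stock prices: S_uu = 201.6, S_ud = 126, S_dd = 78.75
Terminal payoffs (K − S): max(-96.6, 0) = 0, max(-21, 0) = 0, max(26.25, 0) = 26.25
Node u (S = 168): V_u = e^(−0.05)·[0.6695·0.0000 + 0.3305·0.0000] = 0.0000
Node d (S = 105): V_d = e^(−0.05)·[0.6695·0.0000 + 0.3305·26.2500] = 8.2527
Node 0 (S = 140): V_0 = e^(−0.05)·[0.6695·0.0000 + 0.3305·8.2527] = 2.5946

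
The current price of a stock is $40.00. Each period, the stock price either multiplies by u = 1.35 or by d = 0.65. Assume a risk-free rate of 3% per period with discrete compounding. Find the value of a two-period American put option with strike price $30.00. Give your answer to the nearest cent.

Risk-neutral probability p = (1 + 0.03 − 0.65)/(1.35 − 0.65) = 0.3800/0.7000 = 0.5429
Terminal stock prices: S_uu = 72.9, S_ud = 35.1, S_dd = 16.9
Terminal payoffs (K − S): max(-42.9, 0) = 0, max(-5.1, 0) = 0, max(13.1, 0) = 13.1
Node u (S = 54): continuation = 1/1.03·[0.5429·0.0000 + 0.4571·0.0000] = 0.0000; exercise value = 0.0000 ≤ continuation, so V_u = 0.0000
Node d (S = 26): continuation = 1/1.03·[0.5429·0.0000 + 0.4571·13.1000] = 5.8141; exercise value = 4.0000 ≤ continuation, so V_d = 5.8141
Node 0 (S = 40): continuation = 1/1.03·[0.5429·0.0000 + 0.4571·5.8141] = 2.5805; exercise value = 0.0000 ≤ continuation, so V_0 = 2.5805

$2.58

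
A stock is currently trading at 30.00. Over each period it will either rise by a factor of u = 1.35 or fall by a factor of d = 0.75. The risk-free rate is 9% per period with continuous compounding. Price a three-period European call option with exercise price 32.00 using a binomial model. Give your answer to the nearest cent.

Risk-neutral probability p = (e^0.09 − 0.75)/(1.35 − 0.75) = 0.3442/0.6000 = 0.5736
Terminal stock prices: S_uuu = 73.81, S_uud = 41.01, S_udd = 22.78, S_ddd = 12.66
Terminal payoffs (S − K): max(41.81, 0) = 41.81, max(9.006, 0) = 9.006, max(-9.219, 0) = 0, max(-19.34, 0) = 0
Node uu (S = 54.68): V_uu = e^(−0.09)·[0.5736·41.8113 + 0.4264·9.0063] = 25.4292
Node ud (S = 30.38): V_ud = e^(−0.09)·[0.5736·9.0063 + 0.4264·0.0000] = 4.7216
Node dd (S = 16.88): V_dd = e^(−0.09)·[0.5736·0.0000 + 0.4264·0.0000] = 0.0000
Node u (S = 40.5): V_u = e^(−0.09)·[0.5736·25.4292 + 0.4264·4.7216] = 15.1712
Node d (S = 22.5): V_d = e^(−0.09)·[0.5736·4.7216 + 0.4264·0.0000] = 2.4753
Node 0 (S = 30): V_0 = e^(−0.09)·[0.5736·15.1712 + 0.4264·2.4753] = 8.9181

8.92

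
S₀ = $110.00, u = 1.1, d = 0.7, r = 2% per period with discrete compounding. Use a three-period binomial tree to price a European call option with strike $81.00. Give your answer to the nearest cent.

Risk-neutral probability p = (1 + 0.02 − 0.7)/(1.1 − 0.7) = 0.3200/0.4000 = 0.8000
Terminal stock prices: S_uuu = 146.4, S_uud = 93.17, S_udd = 59.29, S_ddd = 37.73
Terminal payoffs (S − K): max(65.41, 0) = 65.41, max(12.17, 0) = 12.17, max(-21.71, 0) = 0, max(-43.27, 0) = 0
Node uu (S = 133.1): V_uu = 1/1.02·[0.8000·65.4100 + 0.2000·12.1700] = 53.6882
Node ud (S = 84.7): V_ud = 1/1.02·[0.8000·12.1700 + 0.2000·0.0000] = 9.5451
Node dd (S = 53.9): V_dd = 1/1.02·[0.8000·0.0000 + 0.2000·0.0000] = 0.0000
Node u (S = 121): V_u = 1/1.02·[0.8000·53.6882 + 0.2000·9.5451] = 43.9800
Node d (S = 77): V_d = 1/1.02·[0.8000·9.5451 + 0.2000·0.0000] = 7.4864
Node 0 (S = 110): V_0 = 1/1.02·[0.8000·43.9800 + 0.2000·7.4864] = 35.9620

$35.96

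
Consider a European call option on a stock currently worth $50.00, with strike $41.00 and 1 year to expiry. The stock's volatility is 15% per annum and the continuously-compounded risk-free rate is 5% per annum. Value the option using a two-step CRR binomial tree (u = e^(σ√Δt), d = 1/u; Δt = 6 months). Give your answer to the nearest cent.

CRR parameters: u = e^(σ√Δt) = e^(0.15·√0.5) = 1.1119, d = 1/u = 0.8994
Per-period rate: rΔt = 0.05·0.5 = 0.025, so R = e^0.025 = 1.0253
Risk-neutral probability p = (e^0.025 − 0.8994)/(1.1119 − 0.8994) = 0.1259/0.2125 = 0.5926
Terminal stock prices: S_uu = 61.82, S_ud = 50, S_dd = 40.44
Terminal payoffs (S − K): max(20.82, 0) = 20.82, max(9, 0) = 9, max(-0.5571, 0) = 0
Node u (S = 55.59): V_u = e^(−0.025)·[0.5926·20.8156 + 0.4074·9.0000] = 15.6071
Node d (S = 44.97): V_d = e^(−0.025)·[0.5926·9.0000 + 0.4074·0.0000] = 5.2019
Node 0 (S = 50): V_0 = e^(−0.025)·[0.5926·15.6071 + 0.4074·5.2019] = 11.0875

$11.09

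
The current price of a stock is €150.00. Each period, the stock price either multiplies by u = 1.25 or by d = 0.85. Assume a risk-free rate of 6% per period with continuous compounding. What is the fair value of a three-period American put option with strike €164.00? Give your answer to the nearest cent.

Risk-neutral probability p = (e^0.06 − 0.85)/(1.25 − 0.85) = 0.2118/0.4000 = 0.5296
Terminal stock prices: S_uuu = 293, S_uud = 199.2, S_udd = 135.5, S_ddd = 92.12
Terminal payoffs (K − S): max(-129, 0) = 0, max(-35.22, 0) = 0, max(28.53, 0) = 28.53, max(71.88, 0) = 71.88
Node uu (S = 234.4): continuation = e^(−0.06)·[0.5296·0.0000 + 0.4704·0.0000] = 0.0000; exercise value = 0.0000 ≤ continuation, so V_uu = 0.0000
Node ud (S = 159.4): continuation = e^(−0.06)·[0.5296·0.0000 + 0.4704·28.5313] = 12.6397; exercise value = 4.6250 ≤ continuation, so V_ud = 12.6397
Node dd (S = 108.4): continuation = e^(−0.06)·[0.5296·28.5313 + 0.4704·71.8813] = 46.0744; exercise value = 55.6250 > continuation, so V_dd = 55.6250 (exercise)
Node u (S = 187.5): continuation = e^(−0.06)·[0.5296·0.0000 + 0.4704·12.6397] = 5.5996; exercise value = 0.0000 ≤ continuation, so V_u = 5.5996
Node d (S = 127.5): continuation = e^(−0.06)·[0.5296·12.6397 + 0.4704·55.6250] = 30.9467; exercise value = 36.5000 > continuation, so V_d = 36.5000 (exercise)
Node 0 (S = 150): continuation = e^(−0.06)·[0.5296·5.5996 + 0.4704·36.5000] = 18.9628; exercise value = 14.0000 ≤ continuation, so V_0 = 18.9628

€18.96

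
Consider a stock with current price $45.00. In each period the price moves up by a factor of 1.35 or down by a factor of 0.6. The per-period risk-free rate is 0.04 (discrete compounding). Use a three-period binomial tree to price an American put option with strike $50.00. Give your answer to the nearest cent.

Risk-neutral probability p = (1 + 0.04 − 0.6)/(1.35 − 0.6) = 0.4400/0.7500 = 0.5867
Terminal stock prices: S_uuu = 110.7, S_uud = 49.21, S_udd = 21.87, S_ddd = 9.72
Terminal payoffs (K − S): max(-60.72, 0) = 0, max(0.7925, 0) = 0.7925, max(28.13, 0) = 28.13, max(40.28, 0) = 40.28
Node uu (S = 82.01): continuation = 1/1.04·[0.5867·0.0000 + 0.4133·0.7925] = 0.3150; exercise value = 0.0000 ≤ continuation, so V_uu = 0.3150
Node ud (S = 36.45): continuation = 1/1.04·[0.5867·0.7925 + 0.4133·28.1300] = 11.6269; exercise value = 13.5500 > continuation, so V_ud = 13.5500 (exercise)
Node dd (S = 16.2): continuation = 1/1.04·[0.5867·28.1300 + 0.4133·40.2800] = 31.8769; exercise value = 33.8000 > continuation, so V_dd = 33.8000 (exercise)
Node u (S = 60.75): continuation = 1/1.04·[0.5867·0.3150 + 0.4133·13.5500] = 5.5629; exercise value = 0.0000 ≤ continuation, so V_u = 5.5629
Node d (S = 27): continuation = 1/1.04·[0.5867·13.5500 + 0.4133·33.8000] = 21.0769; exercise value = 23.0000 > continuation, so V_d = 23.0000 (exercise)
Node 0 (S = 45): continuation = 1/1.04·[0.5867·5.5629 + 0.4133·23.0000] = 12.2791; exercise value = 5.0000 ≤ continuation, so V_0 = 12.2791

$12.28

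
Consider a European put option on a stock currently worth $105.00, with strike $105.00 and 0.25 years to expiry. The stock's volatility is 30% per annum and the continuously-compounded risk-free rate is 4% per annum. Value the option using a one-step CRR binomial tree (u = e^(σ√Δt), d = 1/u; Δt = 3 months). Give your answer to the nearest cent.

$7.30

CRR parameters: u = e^(σ√Δt) = e^(0.3·√0.25) = 1.1618, d = 1/u = 0.8607
Per-period rate: rΔt = 0.04·0.25 = 0.01, so R = e^0.01 = 1.0101
Risk-neutral probability p = (e^0.01 − 0.8607)/(1.1618 − 0.8607) = 0.1493/0.3011 = 0.4959
Terminal stock prices: S_u = 122, S_d = 90.37
Terminal payoffs (K − S): max(-16.99, 0) = 0, max(14.63, 0) = 14.63
Node 0 (S = 105): V_0 = e^(−0.01)·[0.4959·0.0000 + 0.5041·14.6257] = 7.2988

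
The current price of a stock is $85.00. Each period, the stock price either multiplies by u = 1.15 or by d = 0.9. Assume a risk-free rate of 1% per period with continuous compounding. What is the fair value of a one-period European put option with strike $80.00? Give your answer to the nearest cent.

Risk-neutral probability p = (e^0.01 − 0.9)/(1.15 − 0.9) = 0.1101/0.2500 = 0.4402
Terminal stock prices: S_u = 97.75, S_d = 76.5
Terminal payoffs (K − S): max(-17.75, 0) = 0, max(3.5, 0) = 3.5
Node 0 (S = 85): V_0 = e^(−0.01)·[0.4402·0.0000 + 0.5598·3.5000] = 1.9398

$1.94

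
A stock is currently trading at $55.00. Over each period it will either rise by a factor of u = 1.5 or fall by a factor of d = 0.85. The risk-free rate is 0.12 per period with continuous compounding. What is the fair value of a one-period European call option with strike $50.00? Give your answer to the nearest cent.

$12.31

Risk-neutral probability p = (e^0.12 − 0.85)/(1.5 − 0.85) = 0.2775/0.6500 = 0.4269
Terminal stock prices: S_u = 82.5, S_d = 46.75
Terminal payoffs (S − K): max(32.5, 0) = 32.5, max(-3.25, 0) = 0
Node 0 (S = 55): V_0 = e^(−0.12)·[0.4269·32.5000 + 0.5731·0.0000] = 12.3059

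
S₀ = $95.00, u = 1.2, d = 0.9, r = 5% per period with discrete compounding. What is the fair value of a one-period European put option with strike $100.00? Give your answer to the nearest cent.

$6.90

Risk-neutral probability p = (1 + 0.05 − 0.9)/(1.2 − 0.9) = 0.1500/0.3000 = 0.5000
Terminal stock prices: S_u = 114, S_d = 85.5
Terminal payoffs (K − S): max(-14, 0) = 0, max(14.5, 0) = 14.5
Node 0 (S = 95): V_0 = 1/1.05·[0.5000·0.0000 + 0.5000·14.5000] = 6.9048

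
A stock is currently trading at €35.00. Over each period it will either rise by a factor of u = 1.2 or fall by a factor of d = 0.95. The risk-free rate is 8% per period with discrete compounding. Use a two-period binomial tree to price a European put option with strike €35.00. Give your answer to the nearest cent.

€0.67

Risk-neutral probability p = (1 + 0.08 − 0.95)/(1.2 − 0.95) = 0.1300/0.2500 = 0.5200
Terminal stock prices: S_uu = 50.4, S_ud = 39.9, S_dd = 31.59
Terminal payoffs (K − S): max(-15.4, 0) = 0, max(-4.9, 0) = 0, max(3.413, 0) = 3.413
Node u (S = 42): V_u = 1/1.08·[0.5200·0.0000 + 0.4800·0.0000] = 0.0000
Node d (S = 33.25): V_d = 1/1.08·[0.5200·0.0000 + 0.4800·3.4125] = 1.5167
Node 0 (S = 35): V_0 = 1/1.08·[0.5200·0.0000 + 0.4800·1.5167] = 0.6741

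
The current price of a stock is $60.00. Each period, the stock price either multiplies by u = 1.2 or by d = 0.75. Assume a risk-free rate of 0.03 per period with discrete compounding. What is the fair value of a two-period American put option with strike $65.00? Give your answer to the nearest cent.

$9.77

Risk-neutral probability p = (1 + 0.03 − 0.75)/(1.2 − 0.75) = 0.2800/0.4500 = 0.6222
Terminal stock prices: S_uu = 86.4, S_ud = 54, S_dd = 33.75
Terminal payoffs (K − S): max(-21.4, 0) = 0, max(11, 0) = 11, max(31.25, 0) = 31.25
Node u (S = 72): continuation = 1/1.03·[0.6222·0.0000 + 0.3778·11.0000] = 4.0345; exercise value = 0.0000 ≤ continuation, so V_u = 4.0345
Node d (S = 45): continuation = 1/1.03·[0.6222·11.0000 + 0.3778·31.2500] = 18.1068; exercise value = 20.0000 > continuation, so V_d = 20.0000 (exercise)
Node 0 (S = 60): continuation = 1/1.03·[0.6222·4.0345 + 0.3778·20.0000] = 9.7727; exercise value = 5.0000 ≤ continuation, so V_0 = 9.7727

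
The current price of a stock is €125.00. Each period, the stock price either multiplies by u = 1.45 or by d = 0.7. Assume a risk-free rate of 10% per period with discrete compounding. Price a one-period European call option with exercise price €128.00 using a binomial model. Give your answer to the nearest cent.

Risk-neutral probability p = (1 + 0.1 − 0.7)/(1.45 − 0.7) = 0.4000/0.7500 = 0.5333
Terminal stock prices: S_u = 181.2, S_d = 87.5
Terminal payoffs (S − K): max(53.25, 0) = 53.25, max(-40.5, 0) = 0
Node 0 (S = 125): V_0 = 1/1.1·[0.5333·53.2500 + 0.4667·0.0000] = 25.8182

€25.82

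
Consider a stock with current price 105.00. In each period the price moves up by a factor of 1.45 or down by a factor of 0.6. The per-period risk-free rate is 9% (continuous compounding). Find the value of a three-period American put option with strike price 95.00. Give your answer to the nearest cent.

15.37

Risk-neutral probability p = (e^0.09 − 0.6)/(1.45 − 0.6) = 0.4942/0.8500 = 0.5814
Terminal stock prices: S_uuu = 320.1, S_uud = 132.5, S_udd = 54.81, S_ddd = 22.68
Terminal payoffs (K − S): max(-225.1, 0) = 0, max(-37.46, 0) = 0, max(40.19, 0) = 40.19, max(72.32, 0) = 72.32
Node uu (S = 220.8): continuation = e^(−0.09)·[0.5814·0.0000 + 0.4186·0.0000] = 0.0000; exercise value = 0.0000 ≤ continuation, so V_uu = 0.0000
Node ud (S = 91.35): continuation = e^(−0.09)·[0.5814·0.0000 + 0.4186·40.1900] = 15.3762; exercise value = 3.6500 ≤ continuation, so V_ud = 15.3762
Node dd (S = 37.8): continuation = e^(−0.09)·[0.5814·40.1900 + 0.4186·72.3200] = 49.0235; exercise value = 57.2000 > continuation, so V_dd = 57.2000 (exercise)
Node u (S = 152.2): continuation = e^(−0.09)·[0.5814·0.0000 + 0.4186·15.3762] = 5.8828; exercise value = 0.0000 ≤ continuation, so V_u = 5.8828
Node d (S = 63): continuation = e^(−0.09)·[0.5814·15.3762 + 0.4186·57.2000] = 30.0541; exercise value = 32.0000 > continuation, so V_d = 32.0000 (exercise)
Node 0 (S = 105): continuation = e^(−0.09)·[0.5814·5.8828 + 0.4186·32.0000] = 15.3686; exercise value = 0.0000 ≤ continuation, so V_0 = 15.3686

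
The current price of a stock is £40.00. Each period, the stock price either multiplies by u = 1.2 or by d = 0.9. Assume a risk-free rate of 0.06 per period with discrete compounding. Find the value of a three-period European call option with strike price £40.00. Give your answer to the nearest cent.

£7.67

Risk-neutral probability p = (1 + 0.06 − 0.9)/(1.2 − 0.9) = 0.1600/0.3000 = 0.5333
Terminal stock prices: S_uuu = 69.12, S_uud = 51.84, S_udd = 38.88, S_ddd = 29.16
Terminal payoffs (S − K): max(29.12, 0) = 29.12, max(11.84, 0) = 11.84, max(-1.12, 0) = 0, max(-10.84, 0) = 0
Node uu (S = 57.6): V_uu = 1/1.06·[0.5333·29.1200 + 0.4667·11.8400] = 19.8642
Node ud (S = 43.2): V_ud = 1/1.06·[0.5333·11.8400 + 0.4667·0.0000] = 5.9572
Node dd (S = 32.4): V_dd = 1/1.06·[0.5333·0.0000 + 0.4667·0.0000] = 0.0000
Node u (S = 48): V_u = 1/1.06·[0.5333·19.8642 + 0.4667·5.9572] = 12.6172
Node d (S = 36): V_d = 1/1.06·[0.5333·5.9572 + 0.4667·0.0000] = 2.9973
Node 0 (S = 40): V_0 = 1/1.06·[0.5333·12.6172 + 0.4667·2.9973] = 7.6679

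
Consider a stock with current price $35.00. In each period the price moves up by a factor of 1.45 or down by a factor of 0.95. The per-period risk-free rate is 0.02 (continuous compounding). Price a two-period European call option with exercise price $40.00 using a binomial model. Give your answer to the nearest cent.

Risk-neutral probability p = (e^0.02 − 0.95)/(1.45 − 0.95) = 0.0702/0.5000 = 0.1404
Terminal stock prices: S_uu = 73.59, S_ud = 48.21, S_dd = 31.59
Terminal payoffs (S − K): max(33.59, 0) = 33.59, max(8.212, 0) = 8.212, max(-8.413, 0) = 0
Node u (S = 50.75): V_u = e^(−0.02)·[0.1404·33.5875 + 0.8596·8.2125] = 11.5421
Node d (S = 33.25): V_d = e^(−0.02)·[0.1404·8.2125 + 0.8596·0.0000] = 1.1302
Node 0 (S = 35): V_0 = e^(−0.02)·[0.1404·11.5421 + 0.8596·1.1302] = 2.5407

$2.54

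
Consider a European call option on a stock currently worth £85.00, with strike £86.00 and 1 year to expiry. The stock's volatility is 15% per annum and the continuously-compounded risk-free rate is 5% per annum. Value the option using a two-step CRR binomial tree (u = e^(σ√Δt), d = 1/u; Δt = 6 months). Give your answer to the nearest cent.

£6.38

CRR parameters: u = e^(σ√Δt) = e^(0.15·√0.5) = 1.1119, d = 1/u = 0.8994
Per-period rate: rΔt = 0.05·0.5 = 0.025, so R = e^0.025 = 1.0253
Risk-neutral probability p = (e^0.025 − 0.8994)/(1.1119 − 0.8994) = 0.1259/0.2125 = 0.5926
Terminal stock prices: S_uu = 105.1, S_ud = 85, S_dd = 68.75
Terminal payoffs (S − K): max(19.09, 0) = 19.09, max(-1, 0) = 0, max(-17.25, 0) = 0
Node u (S = 94.51): V_u = e^(−0.025)·[0.5926·19.0864 + 0.4074·0.0000] = 11.0318
Node d (S = 76.45): V_d = e^(−0.025)·[0.5926·0.0000 + 0.4074·0.0000] = 0.0000
Node 0 (S = 85): V_0 = e^(−0.025)·[0.5926·11.0318 + 0.4074·0.0000] = 6.3762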